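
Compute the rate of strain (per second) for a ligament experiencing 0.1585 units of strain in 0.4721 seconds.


strain_rate = delta_strain / delta_t
strain_rate = 0.1585 / 0.4721
strain_rate = 0.3357


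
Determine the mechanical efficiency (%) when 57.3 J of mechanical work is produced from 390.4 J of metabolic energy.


eta = (W_mech / E_meta) * 100
eta = (57.3 / 390.4) * 100
ratio = 0.1468
eta = 14.6773


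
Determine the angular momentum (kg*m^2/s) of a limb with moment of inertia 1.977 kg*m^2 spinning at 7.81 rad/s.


L = I * omega
L = 1.977 * 7.81
L = 15.4404


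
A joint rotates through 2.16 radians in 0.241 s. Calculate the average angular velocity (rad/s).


omega = delta_theta / delta_t
omega = 2.16 / 0.241
omega = 8.9627


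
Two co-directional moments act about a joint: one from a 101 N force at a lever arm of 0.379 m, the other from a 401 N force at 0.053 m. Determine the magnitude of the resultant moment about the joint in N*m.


M = F1 * d1 + F2 * d2
M = 101 * 0.379 + 401 * 0.053
M = 38.2790 + 21.2530
M = 59.5320


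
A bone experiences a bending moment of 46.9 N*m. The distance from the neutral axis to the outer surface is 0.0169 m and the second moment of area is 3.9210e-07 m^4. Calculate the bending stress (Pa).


sigma = M * c / I
sigma = 46.9 * 0.0169 / 3.9210e-07
M * c = 0.7926
sigma = 2.0214e+06


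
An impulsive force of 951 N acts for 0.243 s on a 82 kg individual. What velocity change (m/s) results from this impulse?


J = F * dt = 951 * 0.243 = 231.0930 N*s
delta_v = J / m
delta_v = 231.0930 / 82
delta_v = 2.8182


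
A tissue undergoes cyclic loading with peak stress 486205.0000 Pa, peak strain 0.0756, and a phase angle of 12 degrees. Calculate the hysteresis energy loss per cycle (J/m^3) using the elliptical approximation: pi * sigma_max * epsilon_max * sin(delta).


E_loss = pi * sigma_max * epsilon_max * sin(delta)
delta = 12 deg = 0.2094 rad
sin(delta) = 0.2079
E_loss = pi * 486205.0000 * 0.0756 * 0.2079
E_loss = 24008.7749


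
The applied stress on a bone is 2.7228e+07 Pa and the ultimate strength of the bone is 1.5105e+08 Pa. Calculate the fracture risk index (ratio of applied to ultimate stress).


FRI = applied / ultimate
FRI = 2.7228e+07 / 1.5105e+08
FRI = 0.1803


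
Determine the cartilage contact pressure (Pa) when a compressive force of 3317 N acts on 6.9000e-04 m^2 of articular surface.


P = F / A
P = 3317 / 6.9000e-04
P = 4.8072e+06


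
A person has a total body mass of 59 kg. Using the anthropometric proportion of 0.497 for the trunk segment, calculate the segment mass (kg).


m_segment = body_mass * fraction
m_segment = 59 * 0.497
m_segment = 29.3230


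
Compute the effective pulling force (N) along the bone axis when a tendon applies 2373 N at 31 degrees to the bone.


F_eff = F_tendon * cos(theta)
theta = 31 deg = 0.5411 rad
cos(theta) = 0.8572
F_eff = 2373 * 0.8572
F_eff = 2034.0580


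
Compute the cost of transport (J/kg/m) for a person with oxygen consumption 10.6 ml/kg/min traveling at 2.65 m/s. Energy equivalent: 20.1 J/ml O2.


Power per kg = VO2 * 20.1 / 60
Power per kg = 10.6 * 20.1 / 60 = 3.5510 W/kg
Cost = power_per_kg / speed
Cost = 3.5510 / 2.65
Cost = 1.3400


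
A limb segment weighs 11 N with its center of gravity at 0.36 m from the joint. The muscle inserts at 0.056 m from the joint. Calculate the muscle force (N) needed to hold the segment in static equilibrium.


F_muscle = W * d_load / d_muscle
F_muscle = 11 * 0.36 / 0.056
Numerator = 3.9600
F_muscle = 70.7143


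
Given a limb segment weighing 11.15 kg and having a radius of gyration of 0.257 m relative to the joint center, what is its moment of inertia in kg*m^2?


I = m * k^2
I = 11.15 * 0.257^2
k^2 = 0.0660
I = 0.7364


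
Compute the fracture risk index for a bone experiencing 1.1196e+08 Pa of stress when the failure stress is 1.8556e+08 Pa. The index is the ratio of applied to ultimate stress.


FRI = applied / ultimate
FRI = 1.1196e+08 / 1.8556e+08
FRI = 0.6034


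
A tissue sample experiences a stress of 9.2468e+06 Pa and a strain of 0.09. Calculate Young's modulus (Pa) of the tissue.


E = stress / strain
E = 9.2468e+06 / 0.09
E = 1.0274e+08


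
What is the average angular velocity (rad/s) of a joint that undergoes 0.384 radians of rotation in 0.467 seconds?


omega = delta_theta / delta_t
omega = 0.384 / 0.467
omega = 0.8223


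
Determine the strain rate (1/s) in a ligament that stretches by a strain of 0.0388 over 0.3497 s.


strain_rate = delta_strain / delta_t
strain_rate = 0.0388 / 0.3497
strain_rate = 0.1110


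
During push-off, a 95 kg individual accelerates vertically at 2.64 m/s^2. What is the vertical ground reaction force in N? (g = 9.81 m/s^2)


GRF = m * (g + a)
GRF = 95 * (9.81 + 2.64)
GRF = 95 * 12.4500
GRF = 1182.7500


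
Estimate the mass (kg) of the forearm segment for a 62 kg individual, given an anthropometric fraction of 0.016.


m_segment = body_mass * fraction
m_segment = 62 * 0.016
m_segment = 0.9920


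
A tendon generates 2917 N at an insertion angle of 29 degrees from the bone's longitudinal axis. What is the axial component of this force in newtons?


F_eff = F_tendon * cos(theta)
theta = 29 deg = 0.5061 rad
cos(theta) = 0.8746
F_eff = 2917 * 0.8746
F_eff = 2551.2657


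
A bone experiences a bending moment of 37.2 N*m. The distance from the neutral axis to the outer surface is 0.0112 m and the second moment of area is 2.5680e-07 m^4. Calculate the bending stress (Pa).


sigma = M * c / I
sigma = 37.2 * 0.0112 / 2.5680e-07
M * c = 0.4166
sigma = 1.6224e+06


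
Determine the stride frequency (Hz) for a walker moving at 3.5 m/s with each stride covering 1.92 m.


f = v / stride_length
f = 3.5 / 1.92
f = 1.8229


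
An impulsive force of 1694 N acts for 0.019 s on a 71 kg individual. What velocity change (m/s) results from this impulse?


J = F * dt = 1694 * 0.019 = 32.1860 N*s
delta_v = J / m
delta_v = 32.1860 / 71
delta_v = 0.4533


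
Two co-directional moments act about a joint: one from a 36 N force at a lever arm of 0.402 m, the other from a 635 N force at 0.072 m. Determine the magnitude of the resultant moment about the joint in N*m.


M = F1 * d1 + F2 * d2
M = 36 * 0.402 + 635 * 0.072
M = 14.4720 + 45.7200
M = 60.1920


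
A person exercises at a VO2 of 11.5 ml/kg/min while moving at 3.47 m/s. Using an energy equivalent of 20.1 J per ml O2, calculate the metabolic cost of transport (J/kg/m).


Power per kg = VO2 * 20.1 / 60
Power per kg = 11.5 * 20.1 / 60 = 3.8525 W/kg
Cost = power_per_kg / speed
Cost = 3.8525 / 3.47
Cost = 1.1102


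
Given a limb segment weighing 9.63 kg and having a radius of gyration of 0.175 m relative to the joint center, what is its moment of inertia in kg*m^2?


I = m * k^2
I = 9.63 * 0.175^2
k^2 = 0.0306
I = 0.2949


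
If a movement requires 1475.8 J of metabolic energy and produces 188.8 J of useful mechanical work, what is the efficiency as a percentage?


eta = (W_mech / E_meta) * 100
eta = (188.8 / 1475.8) * 100
ratio = 0.1279
eta = 12.7931


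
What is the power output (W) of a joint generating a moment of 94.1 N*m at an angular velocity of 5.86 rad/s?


P = M * omega
P = 94.1 * 5.86
P = 551.4260


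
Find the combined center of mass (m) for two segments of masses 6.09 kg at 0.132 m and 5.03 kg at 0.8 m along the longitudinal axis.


COM = (m1*x1 + m2*x2) / (m1 + m2)
COM = (6.09*0.132 + 5.03*0.8) / (6.09 + 5.03)
Numerator = 4.8279
Denominator = 11.1200
COM = 0.4342


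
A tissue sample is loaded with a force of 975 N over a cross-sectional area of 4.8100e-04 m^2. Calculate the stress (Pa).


stress = F / A
stress = 975 / 4.8100e-04
stress = 2.0270e+06


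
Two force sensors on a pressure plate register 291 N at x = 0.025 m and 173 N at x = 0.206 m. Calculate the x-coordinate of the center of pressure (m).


COP_x = (F1*x1 + F2*x2) / (F1 + F2)
COP_x = (291*0.025 + 173*0.206) / (291 + 173)
Numerator = 42.9130
Denominator = 464
COP_x = 0.0925


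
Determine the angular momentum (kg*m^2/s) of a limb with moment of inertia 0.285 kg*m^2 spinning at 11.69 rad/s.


L = I * omega
L = 0.285 * 11.69
L = 3.3316


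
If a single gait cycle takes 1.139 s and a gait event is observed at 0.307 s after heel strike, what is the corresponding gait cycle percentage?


pct = (event_time / cycle_time) * 100
pct = (0.307 / 1.139) * 100
ratio = 0.2695
pct = 26.9535


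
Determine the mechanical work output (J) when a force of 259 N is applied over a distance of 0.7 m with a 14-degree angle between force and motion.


W = F * d * cos(theta)
theta = 14 deg = 0.2443 rad
cos(theta) = 0.9703
W = 259 * 0.7 * 0.9703
W = 175.9146


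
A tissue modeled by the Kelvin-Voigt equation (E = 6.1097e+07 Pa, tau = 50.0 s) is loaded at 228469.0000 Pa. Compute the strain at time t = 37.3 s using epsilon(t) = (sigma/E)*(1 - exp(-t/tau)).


epsilon(t) = (sigma/E) * (1 - exp(-t/tau))
sigma/E = 228469.0000 / 6.1097e+07 = 0.0037
exp(-t/tau) = exp(-37.3 / 50.0) = 0.4743
epsilon = 0.0037 * (1 - 0.4743)
epsilon = 0.0020


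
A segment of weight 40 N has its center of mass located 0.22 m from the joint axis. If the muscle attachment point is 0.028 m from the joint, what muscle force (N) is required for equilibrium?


F_muscle = W * d_load / d_muscle
F_muscle = 40 * 0.22 / 0.028
Numerator = 8.8000
F_muscle = 314.2857


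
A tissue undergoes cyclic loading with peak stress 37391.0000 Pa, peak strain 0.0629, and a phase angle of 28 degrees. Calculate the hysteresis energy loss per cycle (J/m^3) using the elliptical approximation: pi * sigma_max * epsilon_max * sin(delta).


E_loss = pi * sigma_max * epsilon_max * sin(delta)
delta = 28 deg = 0.4887 rad
sin(delta) = 0.4695
E_loss = pi * 37391.0000 * 0.0629 * 0.4695
E_loss = 3468.7811


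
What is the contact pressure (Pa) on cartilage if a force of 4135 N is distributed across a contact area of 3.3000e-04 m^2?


P = F / A
P = 4135 / 3.3000e-04
P = 1.2530e+07


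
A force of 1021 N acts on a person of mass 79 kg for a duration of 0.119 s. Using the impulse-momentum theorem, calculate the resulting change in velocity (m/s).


J = F * dt = 1021 * 0.119 = 121.4990 N*s
delta_v = J / m
delta_v = 121.4990 / 79
delta_v = 1.5380


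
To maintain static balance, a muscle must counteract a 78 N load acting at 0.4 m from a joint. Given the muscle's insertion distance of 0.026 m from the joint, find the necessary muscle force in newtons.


F_muscle = W * d_load / d_muscle
F_muscle = 78 * 0.4 / 0.026
Numerator = 31.2000
F_muscle = 1200.0000


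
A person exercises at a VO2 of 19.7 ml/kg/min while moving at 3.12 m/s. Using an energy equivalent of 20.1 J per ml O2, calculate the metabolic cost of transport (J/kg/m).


Power per kg = VO2 * 20.1 / 60
Power per kg = 19.7 * 20.1 / 60 = 6.5995 W/kg
Cost = power_per_kg / speed
Cost = 6.5995 / 3.12
Cost = 2.1152


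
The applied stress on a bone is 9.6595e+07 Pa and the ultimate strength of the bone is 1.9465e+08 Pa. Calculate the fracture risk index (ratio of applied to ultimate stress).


FRI = applied / ultimate
FRI = 9.6595e+07 / 1.9465e+08
FRI = 0.4962


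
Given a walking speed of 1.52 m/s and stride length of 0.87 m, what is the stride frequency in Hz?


f = v / stride_length
f = 1.52 / 0.87
f = 1.7471


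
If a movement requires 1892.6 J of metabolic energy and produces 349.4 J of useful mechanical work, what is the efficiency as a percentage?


eta = (W_mech / E_meta) * 100
eta = (349.4 / 1892.6) * 100
ratio = 0.1846
eta = 18.4614


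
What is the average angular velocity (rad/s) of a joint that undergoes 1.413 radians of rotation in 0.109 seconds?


omega = delta_theta / delta_t
omega = 1.413 / 0.109
omega = 12.9633


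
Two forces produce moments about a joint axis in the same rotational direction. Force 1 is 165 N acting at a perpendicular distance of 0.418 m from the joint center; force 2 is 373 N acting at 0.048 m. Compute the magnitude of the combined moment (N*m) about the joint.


M = F1 * d1 + F2 * d2
M = 165 * 0.418 + 373 * 0.048
M = 68.9700 + 17.9040
M = 86.8740


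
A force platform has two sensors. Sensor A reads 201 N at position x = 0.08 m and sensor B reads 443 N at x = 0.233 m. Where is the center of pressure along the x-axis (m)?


COP_x = (F1*x1 + F2*x2) / (F1 + F2)
COP_x = (201*0.08 + 443*0.233) / (201 + 443)
Numerator = 119.2990
Denominator = 644
COP_x = 0.1852


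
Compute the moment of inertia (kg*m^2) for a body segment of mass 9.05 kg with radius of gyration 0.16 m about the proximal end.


I = m * k^2
I = 9.05 * 0.16^2
k^2 = 0.0256
I = 0.2317


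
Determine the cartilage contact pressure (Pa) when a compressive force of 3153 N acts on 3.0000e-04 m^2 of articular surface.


P = F / A
P = 3153 / 3.0000e-04
P = 1.0510e+07


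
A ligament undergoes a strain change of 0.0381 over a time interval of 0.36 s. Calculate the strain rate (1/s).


strain_rate = delta_strain / delta_t
strain_rate = 0.0381 / 0.36
strain_rate = 0.1058


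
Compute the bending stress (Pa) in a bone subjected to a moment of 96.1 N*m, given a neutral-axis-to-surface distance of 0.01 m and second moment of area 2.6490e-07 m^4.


sigma = M * c / I
sigma = 96.1 * 0.01 / 2.6490e-07
M * c = 0.9610
sigma = 3.6278e+06


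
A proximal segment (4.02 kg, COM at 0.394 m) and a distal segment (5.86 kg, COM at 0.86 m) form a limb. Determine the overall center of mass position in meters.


COM = (m1*x1 + m2*x2) / (m1 + m2)
COM = (4.02*0.394 + 5.86*0.86) / (4.02 + 5.86)
Numerator = 6.6235
Denominator = 9.8800
COM = 0.6704


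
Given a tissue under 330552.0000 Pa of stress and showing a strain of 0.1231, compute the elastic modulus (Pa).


E = stress / strain
E = 330552.0000 / 0.1231
E = 2.6852e+06


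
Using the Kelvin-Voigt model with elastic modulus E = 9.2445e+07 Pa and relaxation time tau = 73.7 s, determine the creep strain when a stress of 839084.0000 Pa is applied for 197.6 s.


epsilon(t) = (sigma/E) * (1 - exp(-t/tau))
sigma/E = 839084.0000 / 9.2445e+07 = 0.0091
exp(-t/tau) = exp(-197.6 / 73.7) = 0.0685
epsilon = 0.0091 * (1 - 0.0685)
epsilon = 0.0085


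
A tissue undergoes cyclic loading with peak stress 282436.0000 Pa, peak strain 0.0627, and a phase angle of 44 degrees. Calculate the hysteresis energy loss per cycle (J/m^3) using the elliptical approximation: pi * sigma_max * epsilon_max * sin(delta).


E_loss = pi * sigma_max * epsilon_max * sin(delta)
delta = 44 deg = 0.7679 rad
sin(delta) = 0.6947
E_loss = pi * 282436.0000 * 0.0627 * 0.6947
E_loss = 38646.3728


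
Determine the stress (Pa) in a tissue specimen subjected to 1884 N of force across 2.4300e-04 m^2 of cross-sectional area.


stress = F / A
stress = 1884 / 2.4300e-04
stress = 7.7531e+06


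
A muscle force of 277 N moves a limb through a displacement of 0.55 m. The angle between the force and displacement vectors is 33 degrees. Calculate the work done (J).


W = F * d * cos(theta)
theta = 33 deg = 0.5760 rad
cos(theta) = 0.8387
W = 277 * 0.55 * 0.8387
W = 127.7715


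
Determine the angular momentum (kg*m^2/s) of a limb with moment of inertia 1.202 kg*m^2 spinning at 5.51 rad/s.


L = I * omega
L = 1.202 * 5.51
L = 6.6230


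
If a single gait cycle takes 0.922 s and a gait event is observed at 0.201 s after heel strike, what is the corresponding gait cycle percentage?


pct = (event_time / cycle_time) * 100
pct = (0.201 / 0.922) * 100
ratio = 0.2180
pct = 21.8004


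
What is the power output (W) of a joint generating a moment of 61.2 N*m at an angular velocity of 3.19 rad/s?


P = M * omega
P = 61.2 * 3.19
P = 195.2280


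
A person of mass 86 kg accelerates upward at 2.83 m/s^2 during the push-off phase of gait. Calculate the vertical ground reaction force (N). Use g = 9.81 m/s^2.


GRF = m * (g + a)
GRF = 86 * (9.81 + 2.83)
GRF = 86 * 12.6400
GRF = 1087.0400


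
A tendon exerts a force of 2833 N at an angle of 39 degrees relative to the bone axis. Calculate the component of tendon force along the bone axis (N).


F_eff = F_tendon * cos(theta)
theta = 39 deg = 0.6807 rad
cos(theta) = 0.7771
F_eff = 2833 * 0.7771
F_eff = 2201.6545


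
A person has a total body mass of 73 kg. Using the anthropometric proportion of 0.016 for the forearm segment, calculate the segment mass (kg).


m_segment = body_mass * fraction
m_segment = 73 * 0.016
m_segment = 1.1680


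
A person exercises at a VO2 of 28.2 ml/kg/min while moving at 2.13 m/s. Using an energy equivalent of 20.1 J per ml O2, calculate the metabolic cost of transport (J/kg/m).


Power per kg = VO2 * 20.1 / 60
Power per kg = 28.2 * 20.1 / 60 = 9.4470 W/kg
Cost = power_per_kg / speed
Cost = 9.4470 / 2.13
Cost = 4.4352


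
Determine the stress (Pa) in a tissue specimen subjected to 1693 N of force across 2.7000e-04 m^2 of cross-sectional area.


stress = F / A
stress = 1693 / 2.7000e-04
stress = 6.2704e+06


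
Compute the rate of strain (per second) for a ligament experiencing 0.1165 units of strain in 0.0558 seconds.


strain_rate = delta_strain / delta_t
strain_rate = 0.1165 / 0.0558
strain_rate = 2.0878


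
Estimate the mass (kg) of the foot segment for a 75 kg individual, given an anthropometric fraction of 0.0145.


m_segment = body_mass * fraction
m_segment = 75 * 0.0145
m_segment = 1.0875


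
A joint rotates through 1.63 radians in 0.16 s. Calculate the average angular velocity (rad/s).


omega = delta_theta / delta_t
omega = 1.63 / 0.16
omega = 10.1875


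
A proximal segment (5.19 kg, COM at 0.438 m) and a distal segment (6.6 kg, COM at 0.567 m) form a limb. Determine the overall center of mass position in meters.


COM = (m1*x1 + m2*x2) / (m1 + m2)
COM = (5.19*0.438 + 6.6*0.567) / (5.19 + 6.6)
Numerator = 6.0154
Denominator = 11.7900
COM = 0.5102


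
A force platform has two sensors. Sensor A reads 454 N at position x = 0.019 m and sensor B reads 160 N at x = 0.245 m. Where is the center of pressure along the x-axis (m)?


COP_x = (F1*x1 + F2*x2) / (F1 + F2)
COP_x = (454*0.019 + 160*0.245) / (454 + 160)
Numerator = 47.8260
Denominator = 614
COP_x = 0.0779


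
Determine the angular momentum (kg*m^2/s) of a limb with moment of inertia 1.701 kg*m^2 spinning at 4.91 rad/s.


L = I * omega
L = 1.701 * 4.91
L = 8.3519


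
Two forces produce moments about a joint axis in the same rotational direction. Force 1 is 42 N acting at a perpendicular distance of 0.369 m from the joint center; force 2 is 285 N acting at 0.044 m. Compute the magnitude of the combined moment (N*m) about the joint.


M = F1 * d1 + F2 * d2
M = 42 * 0.369 + 285 * 0.044
M = 15.4980 + 12.5400
M = 28.0380


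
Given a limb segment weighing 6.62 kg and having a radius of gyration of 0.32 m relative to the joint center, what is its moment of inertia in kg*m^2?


I = m * k^2
I = 6.62 * 0.32^2
k^2 = 0.1024
I = 0.6779


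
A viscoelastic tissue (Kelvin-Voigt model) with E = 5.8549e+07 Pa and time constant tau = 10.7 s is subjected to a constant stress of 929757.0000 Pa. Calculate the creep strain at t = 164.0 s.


epsilon(t) = (sigma/E) * (1 - exp(-t/tau))
sigma/E = 929757.0000 / 5.8549e+07 = 0.0159
exp(-t/tau) = exp(-164.0 / 10.7) = 2.2056e-07
epsilon = 0.0159 * (1 - 2.2056e-07)
epsilon = 0.0159


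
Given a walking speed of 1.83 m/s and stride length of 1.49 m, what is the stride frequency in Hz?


f = v / stride_length
f = 1.83 / 1.49
f = 1.2282


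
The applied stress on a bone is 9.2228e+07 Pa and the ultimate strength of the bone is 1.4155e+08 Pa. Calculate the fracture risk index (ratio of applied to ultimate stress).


FRI = applied / ultimate
FRI = 9.2228e+07 / 1.4155e+08
FRI = 0.6516


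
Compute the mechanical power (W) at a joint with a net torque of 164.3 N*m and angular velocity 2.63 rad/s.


P = M * omega
P = 164.3 * 2.63
P = 432.1090


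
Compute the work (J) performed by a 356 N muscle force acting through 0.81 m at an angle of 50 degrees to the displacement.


W = F * d * cos(theta)
theta = 50 deg = 0.8727 rad
cos(theta) = 0.6428
W = 356 * 0.81 * 0.6428
W = 185.3542


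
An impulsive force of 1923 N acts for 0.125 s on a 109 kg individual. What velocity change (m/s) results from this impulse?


J = F * dt = 1923 * 0.125 = 240.3750 N*s
delta_v = J / m
delta_v = 240.3750 / 109
delta_v = 2.2053


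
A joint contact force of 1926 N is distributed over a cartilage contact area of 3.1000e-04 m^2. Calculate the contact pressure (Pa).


P = F / A
P = 1926 / 3.1000e-04
P = 6.2129e+06


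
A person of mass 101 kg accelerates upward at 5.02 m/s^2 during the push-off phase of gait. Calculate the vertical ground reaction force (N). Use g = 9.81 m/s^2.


GRF = m * (g + a)
GRF = 101 * (9.81 + 5.02)
GRF = 101 * 14.8300
GRF = 1497.8300


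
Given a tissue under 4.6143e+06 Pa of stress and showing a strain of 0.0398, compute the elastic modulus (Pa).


E = stress / strain
E = 4.6143e+06 / 0.0398
E = 1.1594e+08


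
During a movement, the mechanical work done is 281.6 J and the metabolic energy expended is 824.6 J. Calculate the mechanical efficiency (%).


eta = (W_mech / E_meta) * 100
eta = (281.6 / 824.6) * 100
ratio = 0.3415
eta = 34.1499


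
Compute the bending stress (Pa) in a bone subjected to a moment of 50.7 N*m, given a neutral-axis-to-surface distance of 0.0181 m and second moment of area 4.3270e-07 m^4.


sigma = M * c / I
sigma = 50.7 * 0.0181 / 4.3270e-07
M * c = 0.9177
sigma = 2.1208e+06


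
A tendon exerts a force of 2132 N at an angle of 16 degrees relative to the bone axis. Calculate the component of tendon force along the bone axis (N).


F_eff = F_tendon * cos(theta)
theta = 16 deg = 0.2793 rad
cos(theta) = 0.9613
F_eff = 2132 * 0.9613
F_eff = 2049.4099


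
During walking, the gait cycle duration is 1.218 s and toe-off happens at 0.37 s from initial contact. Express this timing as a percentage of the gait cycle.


pct = (event_time / cycle_time) * 100
pct = (0.37 / 1.218) * 100
ratio = 0.3038
pct = 30.3777


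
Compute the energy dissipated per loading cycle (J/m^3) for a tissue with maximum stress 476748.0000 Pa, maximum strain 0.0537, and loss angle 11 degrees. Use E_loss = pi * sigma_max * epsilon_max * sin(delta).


E_loss = pi * sigma_max * epsilon_max * sin(delta)
delta = 11 deg = 0.1920 rad
sin(delta) = 0.1908
E_loss = pi * 476748.0000 * 0.0537 * 0.1908
E_loss = 15346.5897


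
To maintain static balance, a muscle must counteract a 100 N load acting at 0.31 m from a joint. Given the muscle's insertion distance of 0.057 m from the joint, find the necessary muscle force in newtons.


F_muscle = W * d_load / d_muscle
F_muscle = 100 * 0.31 / 0.057
Numerator = 31.0000
F_muscle = 543.8596


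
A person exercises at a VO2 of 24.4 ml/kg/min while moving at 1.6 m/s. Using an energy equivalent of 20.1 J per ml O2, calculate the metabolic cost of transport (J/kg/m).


Power per kg = VO2 * 20.1 / 60
Power per kg = 24.4 * 20.1 / 60 = 8.1740 W/kg
Cost = power_per_kg / speed
Cost = 8.1740 / 1.6
Cost = 5.1087


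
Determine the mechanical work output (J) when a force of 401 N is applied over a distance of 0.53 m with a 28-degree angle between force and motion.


W = F * d * cos(theta)
theta = 28 deg = 0.4887 rad
cos(theta) = 0.8829
W = 401 * 0.53 * 0.8829
W = 187.6529


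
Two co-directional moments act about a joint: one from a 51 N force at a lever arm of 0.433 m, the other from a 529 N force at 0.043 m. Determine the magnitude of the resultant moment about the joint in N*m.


M = F1 * d1 + F2 * d2
M = 51 * 0.433 + 529 * 0.043
M = 22.0830 + 22.7470
M = 44.8300


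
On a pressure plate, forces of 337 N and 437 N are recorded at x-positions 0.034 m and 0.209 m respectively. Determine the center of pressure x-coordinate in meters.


COP_x = (F1*x1 + F2*x2) / (F1 + F2)
COP_x = (337*0.034 + 437*0.209) / (337 + 437)
Numerator = 102.7910
Denominator = 774
COP_x = 0.1328


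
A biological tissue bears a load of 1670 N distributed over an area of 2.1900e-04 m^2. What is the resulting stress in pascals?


stress = F / A
stress = 1670 / 2.1900e-04
stress = 7.6256e+06


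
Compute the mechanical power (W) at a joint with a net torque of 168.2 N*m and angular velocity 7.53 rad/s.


P = M * omega
P = 168.2 * 7.53
P = 1266.5460


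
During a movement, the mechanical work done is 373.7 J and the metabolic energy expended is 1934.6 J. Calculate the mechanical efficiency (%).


eta = (W_mech / E_meta) * 100
eta = (373.7 / 1934.6) * 100
ratio = 0.1932
eta = 19.3167


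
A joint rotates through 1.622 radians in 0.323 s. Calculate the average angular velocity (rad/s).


omega = delta_theta / delta_t
omega = 1.622 / 0.323
omega = 5.0217


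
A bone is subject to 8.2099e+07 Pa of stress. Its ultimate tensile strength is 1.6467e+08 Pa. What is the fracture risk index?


FRI = applied / ultimate
FRI = 8.2099e+07 / 1.6467e+08
FRI = 0.4986


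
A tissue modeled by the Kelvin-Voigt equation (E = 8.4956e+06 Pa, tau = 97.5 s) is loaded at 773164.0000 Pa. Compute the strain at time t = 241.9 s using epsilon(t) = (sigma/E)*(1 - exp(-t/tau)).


epsilon(t) = (sigma/E) * (1 - exp(-t/tau))
sigma/E = 773164.0000 / 8.4956e+06 = 0.0910
exp(-t/tau) = exp(-241.9 / 97.5) = 0.0837
epsilon = 0.0910 * (1 - 0.0837)
epsilon = 0.0834


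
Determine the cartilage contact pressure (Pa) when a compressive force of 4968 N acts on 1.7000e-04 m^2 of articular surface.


P = F / A
P = 4968 / 1.7000e-04
P = 2.9224e+07


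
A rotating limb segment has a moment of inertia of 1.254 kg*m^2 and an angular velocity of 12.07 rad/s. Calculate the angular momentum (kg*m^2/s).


L = I * omega
L = 1.254 * 12.07
L = 15.1358


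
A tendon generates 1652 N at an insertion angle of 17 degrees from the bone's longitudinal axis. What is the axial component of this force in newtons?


F_eff = F_tendon * cos(theta)
theta = 17 deg = 0.2967 rad
cos(theta) = 0.9563
F_eff = 1652 * 0.9563
F_eff = 1579.8155


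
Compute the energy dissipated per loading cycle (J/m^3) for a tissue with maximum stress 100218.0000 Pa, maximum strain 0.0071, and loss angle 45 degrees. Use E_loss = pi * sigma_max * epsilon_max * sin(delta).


E_loss = pi * sigma_max * epsilon_max * sin(delta)
delta = 45 deg = 0.7854 rad
sin(delta) = 0.7071
E_loss = pi * 100218.0000 * 0.0071 * 0.7071
E_loss = 1580.6618


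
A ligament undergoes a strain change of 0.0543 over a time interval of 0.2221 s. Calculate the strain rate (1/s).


strain_rate = delta_strain / delta_t
strain_rate = 0.0543 / 0.2221
strain_rate = 0.2445


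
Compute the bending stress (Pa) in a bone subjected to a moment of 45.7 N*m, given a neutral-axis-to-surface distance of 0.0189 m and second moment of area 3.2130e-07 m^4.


sigma = M * c / I
sigma = 45.7 * 0.0189 / 3.2130e-07
M * c = 0.8637
sigma = 2.6882e+06


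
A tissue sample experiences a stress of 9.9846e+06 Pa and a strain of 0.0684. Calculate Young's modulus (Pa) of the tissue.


E = stress / strain
E = 9.9846e+06 / 0.0684
E = 1.4597e+08


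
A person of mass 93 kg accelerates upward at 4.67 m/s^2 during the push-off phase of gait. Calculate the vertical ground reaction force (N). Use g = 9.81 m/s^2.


GRF = m * (g + a)
GRF = 93 * (9.81 + 4.67)
GRF = 93 * 14.4800
GRF = 1346.6400


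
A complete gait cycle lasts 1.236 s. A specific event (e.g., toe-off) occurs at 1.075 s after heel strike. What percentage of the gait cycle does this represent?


pct = (event_time / cycle_time) * 100
pct = (1.075 / 1.236) * 100
ratio = 0.8697
pct = 86.9741


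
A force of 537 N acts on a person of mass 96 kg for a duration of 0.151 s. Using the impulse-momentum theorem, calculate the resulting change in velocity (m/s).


J = F * dt = 537 * 0.151 = 81.0870 N*s
delta_v = J / m
delta_v = 81.0870 / 96
delta_v = 0.8447


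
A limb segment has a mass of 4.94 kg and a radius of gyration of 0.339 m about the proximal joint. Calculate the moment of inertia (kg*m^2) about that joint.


I = m * k^2
I = 4.94 * 0.339^2
k^2 = 0.1149
I = 0.5677


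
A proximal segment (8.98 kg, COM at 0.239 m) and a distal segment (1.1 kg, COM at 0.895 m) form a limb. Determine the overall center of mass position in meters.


COM = (m1*x1 + m2*x2) / (m1 + m2)
COM = (8.98*0.239 + 1.1*0.895) / (8.98 + 1.1)
Numerator = 3.1307
Denominator = 10.0800
COM = 0.3106


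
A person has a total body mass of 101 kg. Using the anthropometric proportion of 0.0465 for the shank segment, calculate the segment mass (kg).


m_segment = body_mass * fraction
m_segment = 101 * 0.0465
m_segment = 4.6965


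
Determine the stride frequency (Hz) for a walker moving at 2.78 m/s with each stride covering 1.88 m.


f = v / stride_length
f = 2.78 / 1.88
f = 1.4787


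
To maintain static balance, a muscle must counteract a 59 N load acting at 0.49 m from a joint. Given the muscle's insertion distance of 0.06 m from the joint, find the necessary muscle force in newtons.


F_muscle = W * d_load / d_muscle
F_muscle = 59 * 0.49 / 0.06
Numerator = 28.9100
F_muscle = 481.8333


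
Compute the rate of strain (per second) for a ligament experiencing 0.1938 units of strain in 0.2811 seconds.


strain_rate = delta_strain / delta_t
strain_rate = 0.1938 / 0.2811
strain_rate = 0.6894


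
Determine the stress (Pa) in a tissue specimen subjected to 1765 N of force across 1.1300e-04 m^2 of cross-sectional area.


stress = F / A
stress = 1765 / 1.1300e-04
stress = 1.5619e+07


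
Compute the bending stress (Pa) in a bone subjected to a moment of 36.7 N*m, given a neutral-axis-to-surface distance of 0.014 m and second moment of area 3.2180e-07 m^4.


sigma = M * c / I
sigma = 36.7 * 0.014 / 3.2180e-07
M * c = 0.5138
sigma = 1.5966e+06


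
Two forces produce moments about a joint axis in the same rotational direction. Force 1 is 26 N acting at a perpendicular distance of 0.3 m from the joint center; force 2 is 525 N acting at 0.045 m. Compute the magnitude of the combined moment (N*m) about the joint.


M = F1 * d1 + F2 * d2
M = 26 * 0.3 + 525 * 0.045
M = 7.8000 + 23.6250
M = 31.4250


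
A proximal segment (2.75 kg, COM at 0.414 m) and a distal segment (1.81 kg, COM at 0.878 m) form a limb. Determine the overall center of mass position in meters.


COM = (m1*x1 + m2*x2) / (m1 + m2)
COM = (2.75*0.414 + 1.81*0.878) / (2.75 + 1.81)
Numerator = 2.7277
Denominator = 4.5600
COM = 0.5982


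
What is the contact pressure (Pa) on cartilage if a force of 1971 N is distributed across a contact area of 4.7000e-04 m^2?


P = F / A
P = 1971 / 4.7000e-04
P = 4.1936e+06


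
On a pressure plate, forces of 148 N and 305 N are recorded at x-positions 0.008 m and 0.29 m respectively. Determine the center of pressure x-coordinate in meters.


COP_x = (F1*x1 + F2*x2) / (F1 + F2)
COP_x = (148*0.008 + 305*0.29) / (148 + 305)
Numerator = 89.6340
Denominator = 453
COP_x = 0.1979


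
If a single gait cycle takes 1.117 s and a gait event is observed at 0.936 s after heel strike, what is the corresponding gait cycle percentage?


pct = (event_time / cycle_time) * 100
pct = (0.936 / 1.117) * 100
ratio = 0.8380
pct = 83.7959


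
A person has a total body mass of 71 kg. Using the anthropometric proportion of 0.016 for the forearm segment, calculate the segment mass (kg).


m_segment = body_mass * fraction
m_segment = 71 * 0.016
m_segment = 1.1360


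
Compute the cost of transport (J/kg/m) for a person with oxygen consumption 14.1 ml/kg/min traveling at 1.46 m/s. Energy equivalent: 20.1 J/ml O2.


Power per kg = VO2 * 20.1 / 60
Power per kg = 14.1 * 20.1 / 60 = 4.7235 W/kg
Cost = power_per_kg / speed
Cost = 4.7235 / 1.46
Cost = 3.2353


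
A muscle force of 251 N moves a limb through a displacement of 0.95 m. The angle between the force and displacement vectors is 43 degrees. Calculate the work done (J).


W = F * d * cos(theta)
theta = 43 deg = 0.7505 rad
cos(theta) = 0.7314
W = 251 * 0.95 * 0.7314
W = 174.3913


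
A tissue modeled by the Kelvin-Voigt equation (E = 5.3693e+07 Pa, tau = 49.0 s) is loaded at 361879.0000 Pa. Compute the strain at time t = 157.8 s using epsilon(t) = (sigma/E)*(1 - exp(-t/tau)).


epsilon(t) = (sigma/E) * (1 - exp(-t/tau))
sigma/E = 361879.0000 / 5.3693e+07 = 0.0067
exp(-t/tau) = exp(-157.8 / 49.0) = 0.0399
epsilon = 0.0067 * (1 - 0.0399)
epsilon = 0.0065


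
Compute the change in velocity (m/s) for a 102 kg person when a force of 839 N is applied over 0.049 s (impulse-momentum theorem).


J = F * dt = 839 * 0.049 = 41.1110 N*s
delta_v = J / m
delta_v = 41.1110 / 102
delta_v = 0.4030


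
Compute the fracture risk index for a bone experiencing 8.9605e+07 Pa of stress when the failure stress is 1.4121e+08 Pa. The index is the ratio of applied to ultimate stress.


FRI = applied / ultimate
FRI = 8.9605e+07 / 1.4121e+08
FRI = 0.6346


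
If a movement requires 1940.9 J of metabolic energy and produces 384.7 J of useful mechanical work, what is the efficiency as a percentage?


eta = (W_mech / E_meta) * 100
eta = (384.7 / 1940.9) * 100
ratio = 0.1982
eta = 19.8207


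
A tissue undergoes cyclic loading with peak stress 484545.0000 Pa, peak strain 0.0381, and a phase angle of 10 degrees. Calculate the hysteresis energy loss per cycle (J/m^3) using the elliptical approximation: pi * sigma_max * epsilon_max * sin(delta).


E_loss = pi * sigma_max * epsilon_max * sin(delta)
delta = 10 deg = 0.1745 rad
sin(delta) = 0.1736
E_loss = pi * 484545.0000 * 0.0381 * 0.1736
E_loss = 10071.1530


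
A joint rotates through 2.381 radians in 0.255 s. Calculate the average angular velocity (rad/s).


omega = delta_theta / delta_t
omega = 2.381 / 0.255
omega = 9.3373


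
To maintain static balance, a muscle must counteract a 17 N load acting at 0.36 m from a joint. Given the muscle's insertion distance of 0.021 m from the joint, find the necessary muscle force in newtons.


F_muscle = W * d_load / d_muscle
F_muscle = 17 * 0.36 / 0.021
Numerator = 6.1200
F_muscle = 291.4286


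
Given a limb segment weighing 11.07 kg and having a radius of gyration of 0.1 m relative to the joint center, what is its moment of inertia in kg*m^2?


I = m * k^2
I = 11.07 * 0.1^2
k^2 = 0.0100
I = 0.1107


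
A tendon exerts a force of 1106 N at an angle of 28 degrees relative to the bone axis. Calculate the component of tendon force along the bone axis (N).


F_eff = F_tendon * cos(theta)
theta = 28 deg = 0.4887 rad
cos(theta) = 0.8829
F_eff = 1106 * 0.8829
F_eff = 976.5400


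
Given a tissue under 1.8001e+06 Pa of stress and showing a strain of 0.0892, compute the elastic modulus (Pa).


E = stress / strain
E = 1.8001e+06 / 0.0892
E = 2.0180e+07


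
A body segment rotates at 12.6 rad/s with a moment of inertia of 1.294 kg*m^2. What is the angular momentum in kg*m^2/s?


L = I * omega
L = 1.294 * 12.6
L = 16.3044


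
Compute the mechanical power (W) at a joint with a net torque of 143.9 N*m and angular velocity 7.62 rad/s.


P = M * omega
P = 143.9 * 7.62
P = 1096.5180


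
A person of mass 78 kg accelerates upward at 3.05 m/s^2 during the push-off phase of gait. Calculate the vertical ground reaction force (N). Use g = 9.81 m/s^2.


GRF = m * (g + a)
GRF = 78 * (9.81 + 3.05)
GRF = 78 * 12.8600
GRF = 1003.0800


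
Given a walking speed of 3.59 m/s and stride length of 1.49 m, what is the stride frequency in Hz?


f = v / stride_length
f = 3.59 / 1.49
f = 2.4094


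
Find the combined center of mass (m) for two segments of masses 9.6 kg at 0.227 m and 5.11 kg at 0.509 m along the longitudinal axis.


COM = (m1*x1 + m2*x2) / (m1 + m2)
COM = (9.6*0.227 + 5.11*0.509) / (9.6 + 5.11)
Numerator = 4.7802
Denominator = 14.7100
COM = 0.3250


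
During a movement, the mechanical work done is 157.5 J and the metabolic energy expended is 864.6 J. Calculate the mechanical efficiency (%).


eta = (W_mech / E_meta) * 100
eta = (157.5 / 864.6) * 100
ratio = 0.1822
eta = 18.2165


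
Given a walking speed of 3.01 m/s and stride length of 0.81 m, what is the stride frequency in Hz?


f = v / stride_length
f = 3.01 / 0.81
f = 3.7160


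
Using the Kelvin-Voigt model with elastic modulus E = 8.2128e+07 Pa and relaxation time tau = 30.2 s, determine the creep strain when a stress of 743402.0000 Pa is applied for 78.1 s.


epsilon(t) = (sigma/E) * (1 - exp(-t/tau))
sigma/E = 743402.0000 / 8.2128e+07 = 0.0091
exp(-t/tau) = exp(-78.1 / 30.2) = 0.0753
epsilon = 0.0091 * (1 - 0.0753)
epsilon = 0.0084


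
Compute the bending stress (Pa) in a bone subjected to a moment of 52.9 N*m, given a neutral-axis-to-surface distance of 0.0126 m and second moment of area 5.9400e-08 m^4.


sigma = M * c / I
sigma = 52.9 * 0.0126 / 5.9400e-08
M * c = 0.6665
sigma = 1.1221e+07


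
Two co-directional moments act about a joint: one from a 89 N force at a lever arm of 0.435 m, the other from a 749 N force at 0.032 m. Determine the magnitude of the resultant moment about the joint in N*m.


M = F1 * d1 + F2 * d2
M = 89 * 0.435 + 749 * 0.032
M = 38.7150 + 23.9680
M = 62.6830


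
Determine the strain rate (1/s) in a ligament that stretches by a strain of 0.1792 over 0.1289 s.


strain_rate = delta_strain / delta_t
strain_rate = 0.1792 / 0.1289
strain_rate = 1.3902


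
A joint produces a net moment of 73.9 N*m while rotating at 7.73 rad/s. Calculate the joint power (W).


P = M * omega
P = 73.9 * 7.73
P = 571.2470


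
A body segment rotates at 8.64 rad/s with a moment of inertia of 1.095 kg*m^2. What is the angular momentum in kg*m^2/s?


L = I * omega
L = 1.095 * 8.64
L = 9.4608


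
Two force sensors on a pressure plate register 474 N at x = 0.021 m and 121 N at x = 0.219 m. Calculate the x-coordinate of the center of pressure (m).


COP_x = (F1*x1 + F2*x2) / (F1 + F2)
COP_x = (474*0.021 + 121*0.219) / (474 + 121)
Numerator = 36.4530
Denominator = 595
COP_x = 0.0613


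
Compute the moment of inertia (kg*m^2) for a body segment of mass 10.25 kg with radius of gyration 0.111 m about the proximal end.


I = m * k^2
I = 10.25 * 0.111^2
k^2 = 0.0123
I = 0.1263


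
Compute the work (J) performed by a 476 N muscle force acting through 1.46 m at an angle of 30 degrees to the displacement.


W = F * d * cos(theta)
theta = 30 deg = 0.5236 rad
cos(theta) = 0.8660
W = 476 * 1.46 * 0.8660
W = 601.8530


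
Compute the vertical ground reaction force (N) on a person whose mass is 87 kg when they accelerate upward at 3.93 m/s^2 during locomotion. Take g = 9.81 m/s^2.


GRF = m * (g + a)
GRF = 87 * (9.81 + 3.93)
GRF = 87 * 13.7400
GRF = 1195.3800


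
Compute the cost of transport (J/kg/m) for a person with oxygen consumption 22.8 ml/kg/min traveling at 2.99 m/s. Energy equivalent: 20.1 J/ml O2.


Power per kg = VO2 * 20.1 / 60
Power per kg = 22.8 * 20.1 / 60 = 7.6380 W/kg
Cost = power_per_kg / speed
Cost = 7.6380 / 2.99
Cost = 2.5545


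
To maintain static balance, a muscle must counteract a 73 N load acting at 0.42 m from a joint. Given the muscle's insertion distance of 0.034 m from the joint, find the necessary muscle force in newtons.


F_muscle = W * d_load / d_muscle
F_muscle = 73 * 0.42 / 0.034
Numerator = 30.6600
F_muscle = 901.7647


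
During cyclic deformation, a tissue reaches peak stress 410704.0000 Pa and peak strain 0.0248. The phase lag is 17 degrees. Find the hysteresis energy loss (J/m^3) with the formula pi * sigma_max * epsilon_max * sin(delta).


E_loss = pi * sigma_max * epsilon_max * sin(delta)
delta = 17 deg = 0.2967 rad
sin(delta) = 0.2924
E_loss = pi * 410704.0000 * 0.0248 * 0.2924
E_loss = 9355.4746
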